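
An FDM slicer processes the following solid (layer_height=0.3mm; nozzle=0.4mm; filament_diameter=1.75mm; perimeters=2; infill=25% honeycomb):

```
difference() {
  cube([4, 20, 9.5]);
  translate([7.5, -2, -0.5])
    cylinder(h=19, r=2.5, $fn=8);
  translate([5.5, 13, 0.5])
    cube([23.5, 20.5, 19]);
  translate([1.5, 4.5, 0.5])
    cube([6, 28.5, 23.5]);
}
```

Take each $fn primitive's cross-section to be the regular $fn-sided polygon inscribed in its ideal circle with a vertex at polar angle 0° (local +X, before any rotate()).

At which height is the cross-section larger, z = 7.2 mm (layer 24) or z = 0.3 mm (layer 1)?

layer 1 (z = 0.3 mm)

Layer 24 (z = 7.2): the cube (footprint 4×20) is included at this height (area 80.00 mm²); the cylinder at (7.5, -2): section is a regular 8-gon, circumradius r=2.5 (area = (8/2)·2.500²·sin(360°/8) = 17.68 mm²); the 23.5×20.5 cube at (5.5, 13) contributes its full rectangle (area 481.75 mm²); the cube at (1.5, 4.5) is present — its section is the full 6×28.5 rectangle (area 171.00 mm²); Taking the first minus the rest: starting from the 4×20 cube (80.00 mm²), the r=2.5 cylinder at (7.5, -2) misses the remaining region (no effect); the 23.5×20.5 cube at (5.5, 13) misses the remaining region (no effect); the 6×28.5 cube at (1.5, 4.5) partially overlaps it — only the 38.75 mm² overlap (of its 171.00 mm²) is removed, clipping the outline — area = 41.25 mm². So its area = 41.25 mm². Layer 1 (z = 0.3): the 4×20 cube contributes its full rectangle (area 80.00 mm²); the r=2.5 cylinder at (7.5, -2) gives a regular 8-gon of circumradius 2.5 (constant along its height) (area = (8/2)·2.500²·sin(360°/8) = 17.68 mm²); the cube at (5.5, 13) is not intersected at this z (z outside [0.5, 19.5]); the cube at (1.5, 4.5) is not intersected at this z (z outside [0.5, 24]); After the difference (first − rest): starting from the 4×20 cube (80.00 mm²), the r=2.5 cylinder at (7.5, -2) misses the remaining region (no effect) — area = 80.00 mm². So its area = 80.00 mm². Layer 1 is larger (80.00 vs 41.25 mm²).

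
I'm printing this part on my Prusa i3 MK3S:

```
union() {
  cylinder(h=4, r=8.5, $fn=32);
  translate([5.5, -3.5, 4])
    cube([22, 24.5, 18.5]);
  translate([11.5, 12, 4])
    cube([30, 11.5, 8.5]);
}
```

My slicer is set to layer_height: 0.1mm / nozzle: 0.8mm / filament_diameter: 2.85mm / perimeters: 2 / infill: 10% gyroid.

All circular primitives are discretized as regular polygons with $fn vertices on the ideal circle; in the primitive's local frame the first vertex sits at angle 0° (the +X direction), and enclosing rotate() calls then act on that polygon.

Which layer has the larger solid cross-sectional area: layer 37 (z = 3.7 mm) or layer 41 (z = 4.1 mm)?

layer 41 (z = 4.1 mm)

Layer 37 (z = 3.7): the r=8.5 cylinder contributes a regular 32-gon of circumradius 8.5 (area = (32/2)·8.500²·sin(360°/32) = 225.52 mm²); the cube at (5.5, -3.5) is not intersected at this z (z outside [4, 22.5]); the cube at (11.5, 12) does not reach this height (z outside [4, 12.5]); Combining (union): only the r=8.5 cylinder is present, so the union is just that shape — area = 225.52 mm². So its area = 225.52 mm². Layer 41 (z = 4.1): the cylinder is absent (z outside [0, 4]); the cube at (5.5, -3.5) (footprint 22×24.5) is included at this height (area 539.00 mm²); the cube at (11.5, 12) (footprint 30×11.5) is included at this height (area 345.00 mm²); Merging all regions: the regions partially overlap — summed areas 884.00 mm² minus the doubly-counted overlap 144.00 mm² gives 740.00 mm² — area = 740.00 mm². So its area = 740.00 mm². Layer 41 is larger (740.00 vs 225.52 mm²).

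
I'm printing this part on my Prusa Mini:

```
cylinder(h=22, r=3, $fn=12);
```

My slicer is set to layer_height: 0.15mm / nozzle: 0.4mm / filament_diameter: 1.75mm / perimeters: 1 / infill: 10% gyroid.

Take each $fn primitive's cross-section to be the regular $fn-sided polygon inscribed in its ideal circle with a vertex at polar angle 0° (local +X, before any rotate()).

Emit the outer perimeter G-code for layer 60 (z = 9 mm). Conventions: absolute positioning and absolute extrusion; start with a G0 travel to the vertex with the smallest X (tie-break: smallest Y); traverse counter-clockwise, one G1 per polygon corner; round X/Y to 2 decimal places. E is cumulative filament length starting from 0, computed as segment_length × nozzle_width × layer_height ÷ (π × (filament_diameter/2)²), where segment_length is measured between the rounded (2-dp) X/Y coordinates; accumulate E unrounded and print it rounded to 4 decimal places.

G0 X-3.00 Y0.00 Z9.00
G1 X-2.60 Y-1.50 E0.0387
G1 X-1.50 Y-2.60 E0.0775
G1 X0.00 Y-3.00 E0.1163
G1 X1.50 Y-2.60 E0.1550
G1 X2.60 Y-1.50 E0.1938
G1 X3.00 Y0.00 E0.2325
G1 X2.60 Y1.50 E0.2712
G1 X1.50 Y2.60 E0.3100
G1 X0.00 Y3.00 E0.3488
G1 X-1.50 Y2.60 E0.3875
G1 X-2.60 Y1.50 E0.4263
G1 X-3.00 Y0.00 E0.4650

At z = 9 mm: the r=3 cylinder contributes a regular 12-gon of circumradius 3. The outline is a single polygon with 12 vertices. Extrusion per mm of travel: 0.4 × 0.15 / (π × 0.875²) = 0.024945. Accumulating E over each segment gives final E = 0.4650.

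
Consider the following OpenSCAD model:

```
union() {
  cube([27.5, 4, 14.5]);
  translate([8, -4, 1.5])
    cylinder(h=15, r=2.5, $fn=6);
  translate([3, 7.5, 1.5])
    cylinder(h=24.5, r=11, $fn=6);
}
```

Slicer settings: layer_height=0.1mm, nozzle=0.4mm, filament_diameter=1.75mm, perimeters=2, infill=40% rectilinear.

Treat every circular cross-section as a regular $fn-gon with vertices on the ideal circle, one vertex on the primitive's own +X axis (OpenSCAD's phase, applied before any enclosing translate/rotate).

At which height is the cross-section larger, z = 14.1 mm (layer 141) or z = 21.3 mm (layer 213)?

layer 141 (z = 14.1 mm)

Layer 141 (z = 14.1): the cube is present — its section is the full 27.5×4 rectangle (area 110.00 mm²); the r=2.5 cylinder at (8, -4) gives a regular 6-gon of circumradius 2.5 (constant along its height) (area = (6/2)·2.500²·sin(360°/6) = 16.24 mm²); the r=11 cylinder at (3, 7.5) contributes a regular 6-gon of circumradius 11 (area = (6/2)·11.000²·sin(360°/6) = 314.37 mm²); Taking the union: the regions partially overlap — summed areas 440.61 mm² minus the doubly-counted overlap 43.65 mm² gives 396.95 mm² — area = 396.95 mm². So its area = 396.95 mm². Layer 213 (z = 21.3): the cube does not reach this height (z outside [0, 14.5]); the cylinder at (8, -4) is not intersected at this z (z outside [1.5, 16.5]); the cylinder at (3, 7.5): section is a regular 6-gon, circumradius r=11 (area = (6/2)·11.000²·sin(360°/6) = 314.37 mm²); Merging all regions: only the r=11 cylinder at (3, 7.5) is present, so the union is just that shape — area = 314.37 mm². So its area = 314.37 mm². Layer 141 is larger (396.95 vs 314.37 mm²).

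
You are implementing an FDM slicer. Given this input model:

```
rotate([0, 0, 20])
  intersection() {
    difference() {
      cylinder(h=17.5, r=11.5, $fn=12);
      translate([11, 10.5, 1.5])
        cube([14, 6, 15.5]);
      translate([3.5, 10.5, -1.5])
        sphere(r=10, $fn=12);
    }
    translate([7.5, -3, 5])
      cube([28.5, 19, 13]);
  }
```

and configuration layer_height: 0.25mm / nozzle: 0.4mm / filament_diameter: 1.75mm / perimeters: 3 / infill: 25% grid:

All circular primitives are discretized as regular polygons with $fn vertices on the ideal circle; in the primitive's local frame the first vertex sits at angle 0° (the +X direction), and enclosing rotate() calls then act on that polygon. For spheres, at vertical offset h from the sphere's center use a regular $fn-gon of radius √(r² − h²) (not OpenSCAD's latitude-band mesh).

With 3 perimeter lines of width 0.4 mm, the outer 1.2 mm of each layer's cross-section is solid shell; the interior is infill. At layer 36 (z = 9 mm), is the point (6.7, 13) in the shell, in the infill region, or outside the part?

At z = 9 mm: the cylinder: section is a regular 12-gon, circumradius r=11.5; the cube at (11, 10.5) is present — its section is the full 14×6 rectangle; the sphere at (3.5, 10.5) does not reach this height (|z−center|=10.500 > r=10); Subtracting the remaining from the first: starting from the r=11.5 cylinder, the 14×6 cube at (11, 10.5) misses the remaining region (no effect) — 1 connected region; the 28.5×19 cube at (7.5, -3) contributes its full rectangle; After intersecting: the 28.5×19 cube at (7.5, -3) partially overlaps that combined region; clipping to the common part keeps 32.39 mm² — 1 connected region; (whole slice rotated 20° about Z — lengths, areas and connectivity unchanged). Overall, the cross-section is a single solid region. Undo the 20° rotation: the query point maps to (10.742, 9.924) in the un-rotated model frame. The nearest boundary edge runs (7.50, 8.21)→(9.96, 5.75); distance from the point to it = 3.51 mm. The point is not inside any of the regions above, so it lies outside the cross-section (3.51 mm from the nearest boundary).

outside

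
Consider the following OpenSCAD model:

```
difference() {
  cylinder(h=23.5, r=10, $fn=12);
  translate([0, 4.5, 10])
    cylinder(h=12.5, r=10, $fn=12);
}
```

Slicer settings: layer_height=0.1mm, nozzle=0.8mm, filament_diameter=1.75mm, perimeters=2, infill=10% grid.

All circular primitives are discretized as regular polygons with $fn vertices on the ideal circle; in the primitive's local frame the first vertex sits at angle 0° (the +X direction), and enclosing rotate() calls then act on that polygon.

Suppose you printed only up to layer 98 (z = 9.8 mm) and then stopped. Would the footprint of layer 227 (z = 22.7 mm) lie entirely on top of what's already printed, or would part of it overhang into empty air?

Compare the two slices. At z = 9.8: the r=10 cylinder gives a regular 12-gon of circumradius 10 (constant along its height) (area = (12/2)·10.000²·sin(360°/12) = 300.00 mm²); the cylinder at (0, 4.5) is absent (z outside [10, 22.5]); Subtracting the remaining from the first: none of the subtracted shapes is present at this height, so the r=10 cylinder is unchanged — area = 300.00 mm². At z = 22.7: the r=10 cylinder gives a regular 12-gon of circumradius 10 (constant along its height) (area = (12/2)·10.000²·sin(360°/12) = 300.00 mm²); the cylinder at (0, 4.5) does not reach this height (z outside [10, 22.5]); Taking the first minus the rest: none of the subtracted shapes is present at this height, so the r=10 cylinder is unchanged — area = 300.00 mm². Checking containment: the cross-section at z = 22.7 is a subset of the cross-section at z = 9.8.

entirely on top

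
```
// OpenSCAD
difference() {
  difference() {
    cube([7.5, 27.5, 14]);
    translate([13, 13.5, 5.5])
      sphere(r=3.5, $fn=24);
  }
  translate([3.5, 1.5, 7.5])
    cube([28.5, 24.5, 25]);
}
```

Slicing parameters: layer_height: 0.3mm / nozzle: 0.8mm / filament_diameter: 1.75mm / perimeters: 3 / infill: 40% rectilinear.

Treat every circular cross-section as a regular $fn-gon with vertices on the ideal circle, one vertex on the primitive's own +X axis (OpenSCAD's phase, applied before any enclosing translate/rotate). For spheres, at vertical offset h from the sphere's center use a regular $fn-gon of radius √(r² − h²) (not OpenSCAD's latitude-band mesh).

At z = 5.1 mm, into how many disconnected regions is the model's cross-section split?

1

At z = 5.1 mm: the cube (footprint 7.5×27.5) is included at this height; the r=3.5 sphere at (13, 13.5) slices to a regular 24-gon of circumradius 3.477 (√(r²−h²) with h=0.4 from center); Subtracting the remaining from the first: starting from the 7.5×27.5 cube, the r=3.5 sphere at (13, 13.5) misses the remaining region (no effect) — 1 connected region; the cube at (3.5, 1.5) is absent (z outside [7.5, 32.5]); Subtracting the remaining from the first: none of the subtracted shapes is present at this height, so the result so far is unchanged — 1 connected region. The result has 1 disconnected region.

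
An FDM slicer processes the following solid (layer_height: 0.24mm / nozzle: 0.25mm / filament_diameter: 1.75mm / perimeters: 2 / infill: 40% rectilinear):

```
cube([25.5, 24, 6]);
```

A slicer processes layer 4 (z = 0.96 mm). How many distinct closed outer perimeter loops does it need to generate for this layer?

1

At z = 0.96 mm: the cube is present — its section is the full 25.5×24 rectangle. The result has 1 disconnected region.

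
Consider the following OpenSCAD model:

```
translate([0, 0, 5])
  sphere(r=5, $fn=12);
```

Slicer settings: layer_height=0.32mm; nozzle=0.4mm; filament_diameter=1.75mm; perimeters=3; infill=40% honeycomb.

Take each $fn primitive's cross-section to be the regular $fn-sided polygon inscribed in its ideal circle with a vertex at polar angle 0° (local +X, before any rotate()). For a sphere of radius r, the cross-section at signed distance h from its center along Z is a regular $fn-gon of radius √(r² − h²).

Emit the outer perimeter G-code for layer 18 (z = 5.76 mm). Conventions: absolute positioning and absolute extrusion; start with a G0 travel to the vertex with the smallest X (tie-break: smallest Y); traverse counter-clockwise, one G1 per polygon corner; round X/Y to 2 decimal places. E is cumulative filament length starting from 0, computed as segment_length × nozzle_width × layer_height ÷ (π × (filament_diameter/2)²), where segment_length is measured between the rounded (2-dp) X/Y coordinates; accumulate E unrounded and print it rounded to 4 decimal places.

G0 X-4.94 Y0.00 Z5.76
G1 X-4.28 Y-2.47 E0.1361
G1 X-2.47 Y-4.28 E0.2723
G1 X0.00 Y-4.94 E0.4083
G1 X2.47 Y-4.28 E0.5444
G1 X4.28 Y-2.47 E0.6806
G1 X4.94 Y0.00 E0.8167
G1 X4.28 Y2.47 E0.9527
G1 X2.47 Y4.28 E1.0889
G1 X0.00 Y4.94 E1.2250
G1 X-2.47 Y4.28 E1.3610
G1 X-4.28 Y2.47 E1.4973
G1 X-4.94 Y0.00 E1.6333

At z = 5.76 mm: the r=5 sphere contributes a regular 12-gon of circumradius √(5²−0.76²) = 4.942. The outline is a single polygon with 12 vertices. Extrusion per mm of travel: 0.4 × 0.32 / (π × 0.875²) = 0.053216. Accumulating E over each segment gives final E = 1.6333.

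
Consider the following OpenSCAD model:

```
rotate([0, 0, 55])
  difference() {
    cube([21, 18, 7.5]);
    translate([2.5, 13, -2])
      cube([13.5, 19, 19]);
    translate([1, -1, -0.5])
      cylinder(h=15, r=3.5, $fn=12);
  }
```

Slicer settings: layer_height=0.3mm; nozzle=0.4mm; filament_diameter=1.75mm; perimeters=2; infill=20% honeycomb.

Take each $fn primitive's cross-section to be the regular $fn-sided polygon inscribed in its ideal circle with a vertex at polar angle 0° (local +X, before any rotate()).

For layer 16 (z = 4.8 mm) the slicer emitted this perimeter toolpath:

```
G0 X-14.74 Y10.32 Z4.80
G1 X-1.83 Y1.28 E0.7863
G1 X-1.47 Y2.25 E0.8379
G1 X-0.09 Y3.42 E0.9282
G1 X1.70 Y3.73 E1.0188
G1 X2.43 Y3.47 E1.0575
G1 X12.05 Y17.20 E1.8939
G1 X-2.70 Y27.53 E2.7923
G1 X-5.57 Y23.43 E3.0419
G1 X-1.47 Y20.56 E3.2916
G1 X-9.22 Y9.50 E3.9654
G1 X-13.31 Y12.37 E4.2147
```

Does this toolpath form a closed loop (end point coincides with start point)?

Start point (G0): (-14.74, 10.32). End point (last G1): the path does not return to the start — open.

no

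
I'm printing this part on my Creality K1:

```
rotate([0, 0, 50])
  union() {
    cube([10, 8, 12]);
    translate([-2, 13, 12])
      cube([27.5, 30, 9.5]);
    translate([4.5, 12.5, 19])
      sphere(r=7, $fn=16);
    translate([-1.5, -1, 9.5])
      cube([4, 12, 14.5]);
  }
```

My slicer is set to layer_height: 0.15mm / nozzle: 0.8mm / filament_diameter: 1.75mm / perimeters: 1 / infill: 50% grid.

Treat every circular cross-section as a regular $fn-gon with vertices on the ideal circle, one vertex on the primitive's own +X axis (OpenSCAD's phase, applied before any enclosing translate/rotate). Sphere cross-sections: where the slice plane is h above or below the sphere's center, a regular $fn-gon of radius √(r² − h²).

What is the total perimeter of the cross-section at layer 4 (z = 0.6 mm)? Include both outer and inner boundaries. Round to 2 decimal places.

36.00 mm

At z = 0.6 mm: the 10×8 cube contributes its full rectangle (perimeter 36.00 mm); the cube at (-2, 13) does not reach this height (z outside [12, 21.5]); the sphere at (4.5, 12.5) is absent (|z−center|=18.400 > r=7); the cube at (-1.5, -1) is not intersected at this z (z outside [9.5, 24]); Combining (union): only the 10×8 cube is present, so the union is just that shape — boundary = 36.00 mm; (rotated 50° about Z; rotation is an isometry so areas/perimeters/island counts are preserved). Overall, the cross-section is a single solid region. Total boundary length (outer) = 36.00 mm.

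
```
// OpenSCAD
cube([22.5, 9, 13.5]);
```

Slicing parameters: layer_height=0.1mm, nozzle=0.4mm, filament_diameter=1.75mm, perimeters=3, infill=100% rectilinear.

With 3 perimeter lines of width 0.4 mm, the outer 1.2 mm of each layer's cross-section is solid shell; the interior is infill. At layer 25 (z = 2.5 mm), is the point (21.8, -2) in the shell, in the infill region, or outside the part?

At z = 2.5 mm: the cube is present — its section is the full 22.5×9 rectangle. Overall, the cross-section is a single solid region. The nearest boundary edge runs (0.00, 0.00)→(22.50, 0.00); distance from the point to it = 2.00 mm. The point is not inside any of the regions above, so it lies outside the cross-section (2.00 mm from the nearest boundary).

outside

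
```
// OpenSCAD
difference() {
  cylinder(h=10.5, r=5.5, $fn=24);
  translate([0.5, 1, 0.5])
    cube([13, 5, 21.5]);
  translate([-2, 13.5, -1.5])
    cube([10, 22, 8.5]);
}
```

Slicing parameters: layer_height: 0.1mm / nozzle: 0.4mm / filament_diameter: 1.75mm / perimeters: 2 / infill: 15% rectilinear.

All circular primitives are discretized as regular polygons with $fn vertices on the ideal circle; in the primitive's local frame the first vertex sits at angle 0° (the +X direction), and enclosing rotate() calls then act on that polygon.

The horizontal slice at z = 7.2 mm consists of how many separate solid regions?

At z = 7.2 mm: the r=5.5 cylinder gives a regular 24-gon of circumradius 5.5 (constant along its height); the cube at (0.5, 1) is present — its section is the full 13×5 rectangle; the cube at (-2, 13.5) does not reach this height (z outside [-1.5, 7]); After the difference (first − rest): starting from the r=5.5 cylinder, the 13×5 cube at (0.5, 1) partially overlaps it — only the 15.82 mm² overlap (of its 65.00 mm²) is removed, clipping the outline — 1 connected region. The result has 1 disconnected region.

1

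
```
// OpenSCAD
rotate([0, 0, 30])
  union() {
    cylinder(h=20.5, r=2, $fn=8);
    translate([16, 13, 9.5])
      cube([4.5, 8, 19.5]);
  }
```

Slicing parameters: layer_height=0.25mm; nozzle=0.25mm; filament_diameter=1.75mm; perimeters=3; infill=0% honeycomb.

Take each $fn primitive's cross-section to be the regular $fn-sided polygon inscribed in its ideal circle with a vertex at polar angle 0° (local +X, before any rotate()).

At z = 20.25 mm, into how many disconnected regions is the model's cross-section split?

2

At z = 20.25 mm: the r=2 cylinder gives a regular 8-gon of circumradius 2 (constant along its height); the 4.5×8 cube at (16, 13) contributes its full rectangle; Merging all regions: the 2 present regions are separate (no shared area or edge), so areas and boundary lengths simply add and each stays a separate island — 2 connected regions; (whole slice rotated 30° about Z — lengths, areas and connectivity unchanged). The result has 2 disconnected regions.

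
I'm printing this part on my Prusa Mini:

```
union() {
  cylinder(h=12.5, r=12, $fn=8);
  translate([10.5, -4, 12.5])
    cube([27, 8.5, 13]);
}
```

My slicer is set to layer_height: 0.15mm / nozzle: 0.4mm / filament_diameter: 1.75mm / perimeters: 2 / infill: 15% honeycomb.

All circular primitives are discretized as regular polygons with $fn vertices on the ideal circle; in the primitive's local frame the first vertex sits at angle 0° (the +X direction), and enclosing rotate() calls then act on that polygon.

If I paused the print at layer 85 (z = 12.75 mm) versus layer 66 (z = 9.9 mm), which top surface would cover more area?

Layer 85 (z = 12.75): the cylinder is absent (z outside [0, 12.5]); the 27×8.5 cube at (10.5, -4) contributes its full rectangle (area 229.50 mm²); Merging all regions: only the 27×8.5 cube at (10.5, -4) is present, so the union is just that shape — area = 229.50 mm². So its area = 229.50 mm². Layer 66 (z = 9.9): the r=12 cylinder contributes a regular 8-gon of circumradius 12 (area = (8/2)·12.000²·sin(360°/8) = 407.29 mm²); the cube at (10.5, -4) is not intersected at this z (z outside [12.5, 25.5]); Taking the union: only the r=12 cylinder is present, so the union is just that shape — area = 407.29 mm². So its area = 407.29 mm². Layer 66 is larger (407.29 vs 229.50 mm²).

layer 66 (z = 9.9 mm)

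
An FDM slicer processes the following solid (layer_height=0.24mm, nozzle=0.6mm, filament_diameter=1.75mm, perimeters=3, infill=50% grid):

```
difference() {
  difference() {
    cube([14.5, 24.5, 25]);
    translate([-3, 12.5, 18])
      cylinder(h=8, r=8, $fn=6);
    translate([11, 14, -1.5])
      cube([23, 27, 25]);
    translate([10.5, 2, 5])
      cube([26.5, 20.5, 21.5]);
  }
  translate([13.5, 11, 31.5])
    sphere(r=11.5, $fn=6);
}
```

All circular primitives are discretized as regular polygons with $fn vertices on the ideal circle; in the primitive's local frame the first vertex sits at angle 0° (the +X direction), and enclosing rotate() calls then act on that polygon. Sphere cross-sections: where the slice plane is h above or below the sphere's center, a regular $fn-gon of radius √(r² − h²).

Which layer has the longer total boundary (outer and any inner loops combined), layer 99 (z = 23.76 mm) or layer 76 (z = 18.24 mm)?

layer 99 (z = 23.76 mm)

Layer 99 (z = 23.76): the cube is present — its section is the full 14.5×24.5 rectangle (perimeter 78.00 mm); the cylinder at (-3, 12.5): section is a regular 6-gon, circumradius r=8 (perimeter = 2·6·8.000·sin(180°/6) = 48.00 mm); the cube at (11, 14) does not reach this height (z outside [-1.5, 23.5]); the cube at (10.5, 2) (footprint 26.5×20.5) is included at this height (perimeter 94.00 mm); Taking the first minus the rest: starting from the 14.5×24.5 cube, the r=8 cylinder at (-3, 12.5) partially overlaps it — only the 41.57 mm² overlap (of its 166.28 mm²) is removed, clipping the outline; the 26.5×20.5 cube at (10.5, 2) partially overlaps it — only the 82.00 mm² overlap (of its 543.25 mm²) is removed, clipping the outline — boundary = 90.14 mm; the sphere at (13.5, 11): section is a regular 6-gon, circumradius = √(r²−h²) = √(11.5²−7.74²) = 8.505 (perimeter = 2·6·8.505·sin(180°/6) = 51.03 mm); Taking the first minus the rest: starting from the result so far, the r=11.5 sphere at (13.5, 11) partially overlaps it — only the 49.78 mm² overlap (of its 187.95 mm²) is removed, clipping the outline — boundary = 94.93 mm. So its perimeter = 94.93 mm. Layer 76 (z = 18.24): the cube is present — its section is the full 14.5×24.5 rectangle (perimeter 78.00 mm); the cylinder at (-3, 12.5): section is a regular 6-gon, circumradius r=8 (perimeter = 2·6·8.000·sin(180°/6) = 48.00 mm); the cube at (11, 14) is present — its section is the full 23×27 rectangle (perimeter 100.00 mm); the 26.5×20.5 cube at (10.5, 2) contributes its full rectangle (perimeter 94.00 mm); Taking the first minus the rest: starting from the 14.5×24.5 cube, the r=8 cylinder at (-3, 12.5) partially overlaps it — only the 41.57 mm² overlap (of its 166.28 mm²) is removed, clipping the outline; the 23×27 cube at (11, 14) partially overlaps it — only the 36.75 mm² overlap (of its 621.00 mm²) is removed, clipping the outline; the 26.5×20.5 cube at (10.5, 2) partially overlaps it — only the 52.25 mm² overlap (of its 543.25 mm²) is removed, clipping the outline — boundary = 83.14 mm; the sphere at (13.5, 11) is absent (|z−center|=13.260 > r=11.5); Taking the first minus the rest: none of the subtracted shapes is present at this height, so that combined region is unchanged — boundary = 83.14 mm. So its perimeter = 83.14 mm. Layer 99 is larger (94.93 vs 83.14 mm).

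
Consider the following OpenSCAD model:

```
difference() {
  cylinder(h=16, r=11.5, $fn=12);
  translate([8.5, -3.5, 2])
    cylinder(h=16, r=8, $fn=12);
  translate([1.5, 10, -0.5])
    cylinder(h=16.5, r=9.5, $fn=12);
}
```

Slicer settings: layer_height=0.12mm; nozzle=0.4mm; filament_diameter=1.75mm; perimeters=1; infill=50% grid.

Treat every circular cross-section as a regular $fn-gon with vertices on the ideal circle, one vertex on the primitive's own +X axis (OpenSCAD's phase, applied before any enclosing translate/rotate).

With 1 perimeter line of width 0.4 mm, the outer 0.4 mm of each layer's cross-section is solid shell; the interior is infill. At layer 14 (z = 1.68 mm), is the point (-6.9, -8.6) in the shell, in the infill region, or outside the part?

At z = 1.68 mm: the r=11.5 cylinder gives a regular 12-gon of circumradius 11.5 (constant along its height); the cylinder at (8.5, -3.5) is absent (z outside [2, 18]); the r=9.5 cylinder at (1.5, 10) contributes a regular 12-gon of circumradius 9.5; After the difference (first − rest): starting from the r=11.5 cylinder, the r=9.5 cylinder at (1.5, 10) partially overlaps it — only the 130.66 mm² overlap (of its 270.75 mm²) is removed, clipping the outline — 1 connected region. Overall, the cross-section is a single solid region. The nearest boundary edge runs (-5.75, -9.96)→(-9.96, -5.75); distance from the point to it = 0.15 mm. The point is inside the cross-section, 0.15 mm from the nearest boundary — within the 0.4 mm shell band (1 × 0.4).

shell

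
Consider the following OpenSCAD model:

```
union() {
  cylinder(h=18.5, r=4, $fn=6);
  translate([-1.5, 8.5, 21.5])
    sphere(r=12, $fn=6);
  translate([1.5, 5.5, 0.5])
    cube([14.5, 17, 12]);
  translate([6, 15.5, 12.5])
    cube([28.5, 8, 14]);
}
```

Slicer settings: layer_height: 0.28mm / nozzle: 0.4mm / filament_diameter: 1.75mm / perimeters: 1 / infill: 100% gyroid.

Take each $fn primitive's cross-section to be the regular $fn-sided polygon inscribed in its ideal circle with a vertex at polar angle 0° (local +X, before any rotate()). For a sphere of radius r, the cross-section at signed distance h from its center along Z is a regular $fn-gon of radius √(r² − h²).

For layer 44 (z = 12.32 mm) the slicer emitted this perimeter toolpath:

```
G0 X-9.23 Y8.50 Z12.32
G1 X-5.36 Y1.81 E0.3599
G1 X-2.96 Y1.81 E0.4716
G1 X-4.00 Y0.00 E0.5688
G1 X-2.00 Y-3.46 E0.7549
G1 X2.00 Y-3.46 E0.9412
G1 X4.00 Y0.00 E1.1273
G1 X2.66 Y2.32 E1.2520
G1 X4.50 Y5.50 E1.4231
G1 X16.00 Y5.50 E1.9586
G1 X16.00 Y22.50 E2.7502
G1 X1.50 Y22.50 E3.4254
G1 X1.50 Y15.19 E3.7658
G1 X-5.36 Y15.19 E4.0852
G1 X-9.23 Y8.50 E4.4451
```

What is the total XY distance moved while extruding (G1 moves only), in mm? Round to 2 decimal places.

Sum the Euclidean lengths of each G1 segment: total = 95.46 mm.

95.46 mm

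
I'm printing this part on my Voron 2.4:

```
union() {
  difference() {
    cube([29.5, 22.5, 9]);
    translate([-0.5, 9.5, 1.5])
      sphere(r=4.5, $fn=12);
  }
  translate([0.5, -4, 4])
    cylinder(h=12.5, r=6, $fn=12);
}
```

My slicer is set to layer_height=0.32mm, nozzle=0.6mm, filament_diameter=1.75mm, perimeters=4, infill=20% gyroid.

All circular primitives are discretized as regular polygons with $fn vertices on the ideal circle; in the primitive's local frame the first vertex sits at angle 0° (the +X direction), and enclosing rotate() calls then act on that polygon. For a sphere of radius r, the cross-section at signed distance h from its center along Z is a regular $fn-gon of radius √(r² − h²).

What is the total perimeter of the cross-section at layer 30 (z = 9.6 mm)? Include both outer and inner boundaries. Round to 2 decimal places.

At z = 9.6 mm: the cube is not intersected at this z (z outside [0, 9]); the sphere at (-0.5, 9.5) is not intersected at this z (|z−center|=8.100 > r=4.5); Taking the first minus the rest: the first operand is absent here, so nothing remains; the r=6 cylinder at (0.5, -4) gives a regular 12-gon of circumradius 6 (constant along its height) (perimeter = 2·12·6.000·sin(180°/12) = 37.27 mm); Combining (union): only the r=6 cylinder at (0.5, -4) is present, so the union is just that shape — boundary = 37.27 mm. Overall, the cross-section is a single solid region. Total boundary length (outer) = 37.27 mm.

37.27 mm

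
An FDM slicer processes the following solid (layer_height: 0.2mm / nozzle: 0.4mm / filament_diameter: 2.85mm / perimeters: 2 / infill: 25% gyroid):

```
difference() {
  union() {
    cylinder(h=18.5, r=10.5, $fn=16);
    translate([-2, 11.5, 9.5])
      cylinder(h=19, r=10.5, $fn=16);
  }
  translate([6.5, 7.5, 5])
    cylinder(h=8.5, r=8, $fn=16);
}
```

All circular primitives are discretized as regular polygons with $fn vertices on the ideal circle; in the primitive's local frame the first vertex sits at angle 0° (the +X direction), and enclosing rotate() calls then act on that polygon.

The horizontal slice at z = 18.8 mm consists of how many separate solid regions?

At z = 18.8 mm: the cylinder is not intersected at this z (z outside [0, 18.5]); the cylinder at (-2, 11.5): section is a regular 16-gon, circumradius r=10.5; Taking the union: only the r=10.5 cylinder at (-2, 11.5) is present, so the union is just that shape — 1 connected region; the cylinder at (6.5, 7.5) is not intersected at this z (z outside [5, 13.5]); Taking the first minus the rest: none of the subtracted shapes is present at this height, so that combined region is unchanged — 1 connected region. The result has 1 disconnected region.

1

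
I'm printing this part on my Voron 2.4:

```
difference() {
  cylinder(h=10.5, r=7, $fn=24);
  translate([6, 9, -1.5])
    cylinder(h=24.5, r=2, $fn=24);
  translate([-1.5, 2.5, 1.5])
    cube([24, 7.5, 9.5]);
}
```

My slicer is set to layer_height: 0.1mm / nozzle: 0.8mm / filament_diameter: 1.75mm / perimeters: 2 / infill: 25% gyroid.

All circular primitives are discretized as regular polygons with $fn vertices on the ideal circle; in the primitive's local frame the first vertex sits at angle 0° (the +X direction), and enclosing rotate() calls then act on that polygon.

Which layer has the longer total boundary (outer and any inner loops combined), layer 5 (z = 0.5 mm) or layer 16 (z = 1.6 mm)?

Layer 5 (z = 0.5): the cylinder: section is a regular 24-gon, circumradius r=7 (perimeter = 2·24·7.000·sin(180°/24) = 43.86 mm); the r=2 cylinder at (6, 9) contributes a regular 24-gon of circumradius 2 (perimeter = 2·24·2.000·sin(180°/24) = 12.53 mm); the cube at (-1.5, 2.5) is absent (z outside [1.5, 11]); Subtracting the remaining from the first: starting from the r=7 cylinder, the r=2 cylinder at (6, 9) misses the remaining region (no effect) — boundary = 43.86 mm. So its perimeter = 43.86 mm. Layer 16 (z = 1.6): the r=7 cylinder contributes a regular 24-gon of circumradius 7 (perimeter = 2·24·7.000·sin(180°/24) = 43.86 mm); the r=2 cylinder at (6, 9) gives a regular 24-gon of circumradius 2 (constant along its height) (perimeter = 2·24·2.000·sin(180°/24) = 12.53 mm); the cube at (-1.5, 2.5) is present — its section is the full 24×7.5 rectangle (perimeter 63.00 mm); Subtracting the remaining from the first: starting from the r=7 cylinder, the r=2 cylinder at (6, 9) misses the remaining region (no effect); the 24×7.5 cube at (-1.5, 2.5) partially overlaps it — only the 27.63 mm² overlap (of its 180.00 mm²) is removed, clipping the outline — boundary = 46.23 mm. So its perimeter = 46.23 mm. Layer 16 is larger (46.23 vs 43.86 mm).

layer 16 (z = 1.6 mm)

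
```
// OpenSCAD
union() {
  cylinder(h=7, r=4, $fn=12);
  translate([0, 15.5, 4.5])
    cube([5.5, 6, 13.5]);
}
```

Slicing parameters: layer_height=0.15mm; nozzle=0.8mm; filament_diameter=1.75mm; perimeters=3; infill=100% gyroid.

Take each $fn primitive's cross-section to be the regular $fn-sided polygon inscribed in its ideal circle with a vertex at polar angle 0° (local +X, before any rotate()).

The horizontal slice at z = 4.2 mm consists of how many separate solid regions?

1

At z = 4.2 mm: the r=4 cylinder contributes a regular 12-gon of circumradius 4; the cube at (0, 15.5) is absent (z outside [4.5, 18]); Merging all regions: only the r=4 cylinder is present, so the union is just that shape — 1 connected region. The result has 1 disconnected region.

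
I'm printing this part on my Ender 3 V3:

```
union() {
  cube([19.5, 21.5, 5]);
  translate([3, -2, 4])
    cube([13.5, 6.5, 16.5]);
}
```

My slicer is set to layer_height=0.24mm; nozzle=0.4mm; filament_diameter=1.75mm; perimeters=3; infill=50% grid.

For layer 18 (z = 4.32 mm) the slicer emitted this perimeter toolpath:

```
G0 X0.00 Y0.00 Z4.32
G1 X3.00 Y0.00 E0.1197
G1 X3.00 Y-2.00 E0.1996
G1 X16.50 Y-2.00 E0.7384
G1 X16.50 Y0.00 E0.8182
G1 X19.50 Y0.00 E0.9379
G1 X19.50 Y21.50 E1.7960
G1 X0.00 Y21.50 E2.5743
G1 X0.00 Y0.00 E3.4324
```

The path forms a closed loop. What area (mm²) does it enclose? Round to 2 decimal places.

Apply the shoelace formula to the sequence of (X, Y) vertices; enclosed area = 446.25 mm².

446.25 mm²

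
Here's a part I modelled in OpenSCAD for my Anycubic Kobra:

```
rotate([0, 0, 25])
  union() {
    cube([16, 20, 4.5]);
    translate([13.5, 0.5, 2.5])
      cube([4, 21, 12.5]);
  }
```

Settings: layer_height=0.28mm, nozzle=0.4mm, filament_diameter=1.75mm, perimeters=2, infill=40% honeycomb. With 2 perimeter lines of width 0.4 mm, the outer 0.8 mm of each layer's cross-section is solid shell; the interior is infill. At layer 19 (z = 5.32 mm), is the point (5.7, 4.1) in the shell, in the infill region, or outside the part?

outside

At z = 5.32 mm: the cube does not reach this height (z outside [0, 4.5]); the 4×21 cube at (13.5, 0.5) contributes its full rectangle; Merging all regions: only the 4×21 cube at (13.5, 0.5) is present, so the union is just that shape — 1 connected region; (rotated 25° about Z; rotation is an isometry so areas/perimeters/island counts are preserved). Overall, the cross-section is a single solid region. Undo the 25° rotation: the query point maps to (6.899, 1.307) in the un-rotated model frame. The nearest boundary edge runs (13.50, 21.50)→(13.50, 0.50); distance from the point to it = 6.60 mm. The point is not inside any of the regions above, so it lies outside the cross-section (6.60 mm from the nearest boundary).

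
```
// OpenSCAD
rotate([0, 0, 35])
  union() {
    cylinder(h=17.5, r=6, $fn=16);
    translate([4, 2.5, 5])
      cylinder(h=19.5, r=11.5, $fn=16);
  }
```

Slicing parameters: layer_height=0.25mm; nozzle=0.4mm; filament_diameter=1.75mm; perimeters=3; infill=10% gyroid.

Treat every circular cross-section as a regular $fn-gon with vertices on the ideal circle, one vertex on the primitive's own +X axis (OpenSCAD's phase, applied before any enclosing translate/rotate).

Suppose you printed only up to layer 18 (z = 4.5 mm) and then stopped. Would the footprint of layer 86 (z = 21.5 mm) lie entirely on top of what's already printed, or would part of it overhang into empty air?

Compare the two slices. At z = 4.5: the r=6 cylinder gives a regular 16-gon of circumradius 6 (constant along its height) (area = (16/2)·6.000²·sin(360°/16) = 110.21 mm²); the cylinder at (4, 2.5) is absent (z outside [5, 24.5]); Merging all regions: only the r=6 cylinder is present, so the union is just that shape — area = 110.21 mm²; (whole slice rotated 35° about Z — lengths, areas and connectivity unchanged). At z = 21.5: the cylinder does not reach this height (z outside [0, 17.5]); the r=11.5 cylinder at (4, 2.5) contributes a regular 16-gon of circumradius 11.5 (area = (16/2)·11.500²·sin(360°/16) = 404.88 mm²); Combining (union): only the r=11.5 cylinder at (4, 2.5) is present, so the union is just that shape — area = 404.88 mm²; (rotated 35° about Z; rotation is an isometry so areas/perimeters/island counts are preserved). Checking containment: at z = 21.5 the cross-section extends beyond the z = 4.5 cross-section by about 294.67 mm².

part overhangs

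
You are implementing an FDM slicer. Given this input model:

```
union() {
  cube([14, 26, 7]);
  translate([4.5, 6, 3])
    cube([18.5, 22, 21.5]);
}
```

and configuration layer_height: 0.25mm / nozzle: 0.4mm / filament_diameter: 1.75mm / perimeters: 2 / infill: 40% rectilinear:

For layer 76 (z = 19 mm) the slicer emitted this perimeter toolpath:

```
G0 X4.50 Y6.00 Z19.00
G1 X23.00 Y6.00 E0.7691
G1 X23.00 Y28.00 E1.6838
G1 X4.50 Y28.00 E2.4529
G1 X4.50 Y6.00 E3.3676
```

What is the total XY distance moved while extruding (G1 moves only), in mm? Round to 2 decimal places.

81.00 mm

Sum the Euclidean lengths of each G1 segment: total = 81.00 mm.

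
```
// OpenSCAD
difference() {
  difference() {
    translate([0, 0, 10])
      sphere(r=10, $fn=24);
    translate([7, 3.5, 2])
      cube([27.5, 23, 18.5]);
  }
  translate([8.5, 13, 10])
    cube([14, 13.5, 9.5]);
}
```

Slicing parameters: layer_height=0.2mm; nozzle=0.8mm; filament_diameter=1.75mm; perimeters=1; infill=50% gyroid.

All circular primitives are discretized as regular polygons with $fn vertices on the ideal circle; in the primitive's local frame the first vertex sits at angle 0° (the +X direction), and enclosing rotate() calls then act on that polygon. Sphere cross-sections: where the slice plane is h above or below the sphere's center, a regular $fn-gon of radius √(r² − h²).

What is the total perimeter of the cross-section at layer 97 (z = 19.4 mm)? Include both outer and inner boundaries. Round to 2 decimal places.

21.38 mm

At z = 19.4 mm: the r=10 sphere contributes a regular 24-gon of circumradius √(10²−9.4²) = 3.412 (perimeter = 2·24·3.412·sin(180°/24) = 21.38 mm); the 27.5×23 cube at (7, 3.5) contributes its full rectangle (perimeter 101.00 mm); Subtracting the remaining from the first: starting from the r=10 sphere, the 27.5×23 cube at (7, 3.5) misses the remaining region (no effect) — boundary = 21.38 mm; the 14×13.5 cube at (8.5, 13) contributes its full rectangle (perimeter 55.00 mm); Taking the first minus the rest: starting from that combined region, the 14×13.5 cube at (8.5, 13) misses the remaining region (no effect) — boundary = 21.38 mm. Overall, the cross-section is a single solid region. Total boundary length (outer) = 21.38 mm.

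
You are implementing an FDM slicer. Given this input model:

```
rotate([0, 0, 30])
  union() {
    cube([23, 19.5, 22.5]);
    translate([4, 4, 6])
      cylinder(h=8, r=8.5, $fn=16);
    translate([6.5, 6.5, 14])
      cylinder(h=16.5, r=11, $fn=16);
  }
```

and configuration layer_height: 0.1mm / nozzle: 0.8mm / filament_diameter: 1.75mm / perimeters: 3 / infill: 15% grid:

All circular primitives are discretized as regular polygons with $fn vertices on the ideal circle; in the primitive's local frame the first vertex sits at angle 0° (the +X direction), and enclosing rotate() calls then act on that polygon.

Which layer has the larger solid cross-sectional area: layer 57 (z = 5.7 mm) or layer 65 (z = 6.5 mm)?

Layer 57 (z = 5.7): the cube is present — its section is the full 23×19.5 rectangle (area 448.50 mm²); the cylinder at (4, 4) is not intersected at this z (z outside [6, 14]); the cylinder at (6.5, 6.5) is absent (z outside [14, 30.5]); Combining (union): only the 23×19.5 cube is present, so the union is just that shape — area = 448.50 mm²; (rotated 30° about Z; rotation is an isometry so areas/perimeters/island counts are preserved). So its area = 448.50 mm². Layer 65 (z = 6.5): the 23×19.5 cube contributes its full rectangle (area 448.50 mm²); the r=8.5 cylinder at (4, 4) contributes a regular 16-gon of circumradius 8.5 (area = (16/2)·8.500²·sin(360°/16) = 221.19 mm²); the cylinder at (6.5, 6.5) is absent (z outside [14, 30.5]); Combining (union): the regions partially overlap — summed areas 669.69 mm² minus the doubly-counted overlap 135.85 mm² gives 533.84 mm² — area = 533.84 mm²; (whole slice rotated 30° about Z — lengths, areas and connectivity unchanged). So its area = 533.84 mm². Layer 65 is larger (533.84 vs 448.50 mm²).

layer 65 (z = 6.5 mm)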